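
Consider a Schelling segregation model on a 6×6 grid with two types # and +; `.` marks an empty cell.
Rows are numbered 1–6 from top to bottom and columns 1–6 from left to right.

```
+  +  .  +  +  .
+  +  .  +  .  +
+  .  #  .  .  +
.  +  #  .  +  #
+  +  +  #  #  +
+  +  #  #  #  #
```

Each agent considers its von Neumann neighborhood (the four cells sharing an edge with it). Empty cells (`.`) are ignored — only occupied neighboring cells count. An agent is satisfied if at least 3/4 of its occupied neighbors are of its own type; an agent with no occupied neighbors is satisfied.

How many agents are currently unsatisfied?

12

(1,1)+ 2/2 ✓
(1,2)+ 2/2 ✓
(1,4)+ 2/2 ✓
(1,5)+ 1/1 ✓
(2,1)+ 3/3 ✓
(2,2)+ 2/2 ✓
(2,4)+ 1/1 ✓
(2,6)+ 1/1 ✓
(3,1)+ 1/1 ✓
(3,3)# 1/1 ✓
(3,6)+ 1/2 ✗
(4,2)+ 1/2 ✗
(4,3)# 1/3 ✗
(4,5)+ 0/2 ✗
(4,6)# 0/3 ✗
(5,1)+ 2/2 ✓
(5,2)+ 4/4 ✓
(5,3)+ 1/4 ✗
(5,4)# 2/3 ✗
(5,5)# 2/4 ✗
(5,6)+ 0/3 ✗
(6,1)+ 2/2 ✓
(6,2)+ 2/3 ✗
(6,3)# 1/3 ✗
(6,4)# 3/3 ✓
(6,5)# 3/3 ✓
(6,6)# 1/2 ✗
Unsatisfied: (3,6), (4,2), (4,3), (4,5), (4,6), (5,3), (5,4), (5,5), (5,6), (6,2), (6,3), (6,6) — 12 in total.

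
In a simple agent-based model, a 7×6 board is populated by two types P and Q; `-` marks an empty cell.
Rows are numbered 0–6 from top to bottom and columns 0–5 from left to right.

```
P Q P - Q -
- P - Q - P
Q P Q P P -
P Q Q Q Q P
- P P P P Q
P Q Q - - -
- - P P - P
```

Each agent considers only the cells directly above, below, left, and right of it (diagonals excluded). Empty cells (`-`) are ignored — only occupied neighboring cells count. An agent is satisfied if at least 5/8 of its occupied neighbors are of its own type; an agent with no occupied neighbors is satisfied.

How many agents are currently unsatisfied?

23

(0,0)P 0/1 unhappy
(0,1)Q 0/3 unhappy
(0,2)P 0/1 unhappy
(0,4)Q 0/0 ok
(1,1)P 1/2 unhappy
(1,3)Q 0/1 unhappy
(1,5)P 0/0 ok
(2,0)Q 0/2 unhappy
(2,1)P 1/4 unhappy
(2,2)Q 1/3 unhappy
(2,3)P 1/4 unhappy
(2,4)P 1/2 unhappy
(3,0)P 0/2 unhappy
(3,1)Q 1/4 unhappy
(3,2)Q 3/4 ok
(3,3)Q 2/4 unhappy
(3,4)Q 1/4 unhappy
(3,5)P 0/2 unhappy
(4,1)P 1/3 unhappy
(4,2)P 2/4 unhappy
(4,3)P 2/3 ok
(4,4)P 1/3 unhappy
(4,5)Q 0/2 unhappy
(5,0)P 0/1 unhappy
(5,1)Q 1/3 unhappy
(5,2)Q 1/3 unhappy
(6,2)P 1/2 unhappy
(6,3)P 1/1 ok
(6,5)P 0/0 ok
Unsatisfied: (0,0), (0,1), (0,2), (1,1), (1,3), (2,0), (2,1), (2,2), (2,3), (2,4), (3,0), (3,1), (3,3), (3,4), (3,5), (4,1), (4,2), (4,4), (4,5), (5,0), (5,1), (5,2), (6,2) — 23 in total.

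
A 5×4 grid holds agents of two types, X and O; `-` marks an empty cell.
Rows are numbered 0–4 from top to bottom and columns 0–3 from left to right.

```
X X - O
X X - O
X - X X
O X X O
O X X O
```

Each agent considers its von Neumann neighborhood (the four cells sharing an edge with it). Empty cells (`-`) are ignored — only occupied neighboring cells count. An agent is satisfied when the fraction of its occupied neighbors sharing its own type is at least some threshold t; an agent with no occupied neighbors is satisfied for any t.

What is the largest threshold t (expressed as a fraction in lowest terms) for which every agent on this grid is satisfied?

1/3

(0,0)X 2/2
(0,1)X 2/2
(0,3)O 1/1
(1,0)X 3/3
(1,1)X 2/2
(1,3)O 1/2
(2,0)X 1/2
(2,2)X 2/2
(2,3)X 1/3
(3,0)O 1/3
(3,1)X 2/3
(3,2)X 3/4
(3,3)O 1/3
(4,0)O 1/2
(4,1)X 2/3
(4,2)X 2/3
(4,3)O 1/2
The smallest same-type fraction is 1/3 at (2,3), which reduces to 1/3. Any threshold above that leaves this agent unsatisfied.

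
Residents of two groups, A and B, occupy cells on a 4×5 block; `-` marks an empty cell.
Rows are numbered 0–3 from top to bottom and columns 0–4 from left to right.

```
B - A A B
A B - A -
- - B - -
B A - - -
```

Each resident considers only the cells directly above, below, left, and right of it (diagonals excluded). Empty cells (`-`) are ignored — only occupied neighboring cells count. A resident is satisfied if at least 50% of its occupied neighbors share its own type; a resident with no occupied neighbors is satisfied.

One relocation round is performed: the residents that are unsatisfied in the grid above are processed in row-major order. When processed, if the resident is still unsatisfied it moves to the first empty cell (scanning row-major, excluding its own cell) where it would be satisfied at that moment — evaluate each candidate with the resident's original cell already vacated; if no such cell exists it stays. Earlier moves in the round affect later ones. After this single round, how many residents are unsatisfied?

0

Initially unsatisfied (in order): (0,0), (0,4), (1,0), (1,1), (3,0), (3,1).
  (0,0) → (0,1).
  (0,4) → (0,0).
  (1,0) → (0,4).
  (1,1): now satisfied by earlier moves; stays.
  (3,0) → (1,0).
  (3,1): now satisfied by earlier moves; stays.
Resulting grid:
B B A A A
B B - A -
- - B - -
- A - - -
All satisfied now.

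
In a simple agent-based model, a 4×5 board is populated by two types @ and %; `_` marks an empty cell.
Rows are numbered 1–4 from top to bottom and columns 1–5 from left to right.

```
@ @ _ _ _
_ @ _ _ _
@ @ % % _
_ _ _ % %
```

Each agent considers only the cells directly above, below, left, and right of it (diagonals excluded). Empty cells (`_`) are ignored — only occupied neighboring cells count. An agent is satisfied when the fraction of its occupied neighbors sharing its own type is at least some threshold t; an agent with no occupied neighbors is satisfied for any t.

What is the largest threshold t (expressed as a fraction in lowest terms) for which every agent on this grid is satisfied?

1/2

Row 1: (1,1)@ 1/1 · (1,2)@ 2/2
Row 2: (2,2)@ 2/2
Row 3: (3,1)@ 1/1 · (3,2)@ 2/3 · (3,3)% 1/2 · (3,4)% 2/2
Row 4: (4,4)% 2/2 · (4,5)% 1/1
The smallest same-type fraction is 1/2 at (3,3), which reduces to 1/2. Any threshold above that leaves this agent unsatisfied.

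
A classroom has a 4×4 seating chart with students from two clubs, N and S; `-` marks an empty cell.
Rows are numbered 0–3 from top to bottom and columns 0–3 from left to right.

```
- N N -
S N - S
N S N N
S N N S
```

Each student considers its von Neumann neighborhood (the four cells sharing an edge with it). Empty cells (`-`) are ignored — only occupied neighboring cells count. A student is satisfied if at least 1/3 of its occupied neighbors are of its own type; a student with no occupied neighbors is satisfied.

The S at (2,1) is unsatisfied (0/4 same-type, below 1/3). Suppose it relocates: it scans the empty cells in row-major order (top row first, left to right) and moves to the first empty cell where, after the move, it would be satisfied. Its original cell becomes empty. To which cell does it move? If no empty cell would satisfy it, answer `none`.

(0,0)

Vacating (2,1). Empty cells in order:
  (0,0): 1/2 same-type → satisfied — stop here.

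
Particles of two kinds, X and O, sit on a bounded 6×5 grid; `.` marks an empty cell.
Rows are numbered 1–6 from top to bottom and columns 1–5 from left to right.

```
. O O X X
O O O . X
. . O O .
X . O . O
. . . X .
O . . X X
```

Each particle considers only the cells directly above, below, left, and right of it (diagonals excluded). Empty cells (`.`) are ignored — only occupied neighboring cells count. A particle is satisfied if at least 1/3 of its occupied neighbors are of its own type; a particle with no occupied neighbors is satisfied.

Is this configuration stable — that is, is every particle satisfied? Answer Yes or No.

Row 1: (1,2)O 2/2 ✓ · (1,3)O 2/3 ✓ · (1,4)X 1/2 ✓ · (1,5)X 2/2 ✓
Row 2: (2,1)O 1/1 ✓ · (2,2)O 3/3 ✓ · (2,3)O 3/3 ✓ · (2,5)X 1/1 ✓
Row 3: (3,3)O 3/3 ✓ · (3,4)O 1/1 ✓
Row 4: (4,1)X 0/0 ✓ · (4,3)O 1/1 ✓ · (4,5)O 0/0 ✓
Row 5: (5,4)X 1/1 ✓
Row 6: (6,1)O 0/0 ✓ · (6,4)X 2/2 ✓ · (6,5)X 1/1 ✓
All meet the threshold, so the configuration is stable.

Yes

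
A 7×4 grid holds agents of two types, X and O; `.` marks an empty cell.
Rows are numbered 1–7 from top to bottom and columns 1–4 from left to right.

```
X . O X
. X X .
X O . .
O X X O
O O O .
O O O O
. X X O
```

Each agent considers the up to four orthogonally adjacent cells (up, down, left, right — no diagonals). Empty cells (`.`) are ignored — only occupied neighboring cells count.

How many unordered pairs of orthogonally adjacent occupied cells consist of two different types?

13

Scan each occupied cell's neighbors to the right and below so each pair is counted once.
Row 1: O(1,3)–X(1,4)≠ O(1,3)–X(2,3)≠  → 2/2 unlike.
Row 2: X(2,2)–X(2,3)= X(2,2)–O(3,2)≠  → 1/2 unlike.
Row 3: X(3,1)–O(3,2)≠ X(3,1)–O(4,1)≠ O(3,2)–X(4,2)≠  → 3/3 unlike.
Row 4: O(4,1)–X(4,2)≠ O(4,1)–O(5,1)= X(4,2)–X(4,3)= X(4,2)–O(5,2)≠ X(4,3)–O(4,4)≠ X(4,3)–O(5,3)≠  → 4/6 unlike.
Row 5: O(5,1)–O(5,2)= O(5,1)–O(6,1)= O(5,2)–O(5,3)= O(5,2)–O(6,2)= O(5,3)–O(6,3)=  → 0/5 unlike.
Row 6: O(6,1)–O(6,2)= O(6,2)–O(6,3)= O(6,2)–X(7,2)≠ O(6,3)–O(6,4)= O(6,3)–X(7,3)≠ O(6,4)–O(7,4)=  → 2/6 unlike.
Row 7: X(7,2)–X(7,3)= X(7,3)–O(7,4)≠  → 1/2 unlike.
Total adjacent occupied pairs: 26; unlike-type pairs: 13.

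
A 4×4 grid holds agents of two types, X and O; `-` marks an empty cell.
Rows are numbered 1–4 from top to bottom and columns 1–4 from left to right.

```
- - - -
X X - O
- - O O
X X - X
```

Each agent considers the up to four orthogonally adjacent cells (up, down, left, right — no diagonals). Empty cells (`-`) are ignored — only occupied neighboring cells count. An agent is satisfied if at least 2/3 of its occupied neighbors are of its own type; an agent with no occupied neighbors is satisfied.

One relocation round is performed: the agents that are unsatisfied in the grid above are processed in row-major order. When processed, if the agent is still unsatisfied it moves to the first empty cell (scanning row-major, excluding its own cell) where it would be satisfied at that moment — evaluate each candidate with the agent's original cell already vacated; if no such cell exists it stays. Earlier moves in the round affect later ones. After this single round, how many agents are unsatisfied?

Initially unsatisfied (in order): (4,4).
  (4,4) → (1,1).
Resulting grid:
X - - -
X X - O
- - O O
X X - -
All satisfied now.

0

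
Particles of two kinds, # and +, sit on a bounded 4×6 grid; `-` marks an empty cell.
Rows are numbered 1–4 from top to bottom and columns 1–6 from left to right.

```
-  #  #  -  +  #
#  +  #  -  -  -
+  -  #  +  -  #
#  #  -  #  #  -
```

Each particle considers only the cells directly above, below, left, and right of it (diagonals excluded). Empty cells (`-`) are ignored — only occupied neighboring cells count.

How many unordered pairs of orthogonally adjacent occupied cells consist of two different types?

Scan each occupied cell's neighbors to the right and below so each pair is counted once.
Row 1: #(1,2)–#(1,3)= #(1,2)–+(2,2)≠ #(1,3)–#(2,3)= +(1,5)–#(1,6)≠  → 2/4 unlike.
Row 2: #(2,1)–+(2,2)≠ #(2,1)–+(3,1)≠ +(2,2)–#(2,3)≠ #(2,3)–#(3,3)=  → 3/4 unlike.
Row 3: +(3,1)–#(4,1)≠ #(3,3)–+(3,4)≠ +(3,4)–#(4,4)≠  → 3/3 unlike.
Row 4: #(4,1)–#(4,2)= #(4,4)–#(4,5)=  → 0/2 unlike.
Total adjacent occupied pairs: 13; unlike-type pairs: 8.

8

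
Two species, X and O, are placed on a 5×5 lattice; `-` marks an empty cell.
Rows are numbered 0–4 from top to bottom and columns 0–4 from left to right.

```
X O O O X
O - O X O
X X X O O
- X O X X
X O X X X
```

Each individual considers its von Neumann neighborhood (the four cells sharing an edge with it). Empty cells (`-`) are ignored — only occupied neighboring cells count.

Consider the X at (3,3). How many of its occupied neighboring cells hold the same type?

2

Occupied neighbors of (3,3): (2,3)=O, (4,3)=X, (3,2)=O, (3,4)=X.
Same type (X): 2 of 4.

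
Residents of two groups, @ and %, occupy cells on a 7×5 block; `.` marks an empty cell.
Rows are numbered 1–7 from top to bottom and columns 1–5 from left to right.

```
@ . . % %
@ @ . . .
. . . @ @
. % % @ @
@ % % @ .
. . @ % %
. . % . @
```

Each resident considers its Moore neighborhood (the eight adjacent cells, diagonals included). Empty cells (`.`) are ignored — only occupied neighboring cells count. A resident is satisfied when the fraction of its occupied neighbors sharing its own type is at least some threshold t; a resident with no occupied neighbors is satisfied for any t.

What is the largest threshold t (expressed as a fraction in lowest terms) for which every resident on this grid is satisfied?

Row 1: (1,1)@ 2/2 · (1,4)% 1/1 · (1,5)% 1/1
Row 2: (2,1)@ 2/2 · (2,2)@ 2/2
Row 3: (3,4)@ 3/4 · (3,5)@ 3/3
Row 4: (4,2)% 3/4 · (4,3)% 3/6 · (4,4)@ 4/6 · (4,5)@ 4/4
Row 5: (5,1)@ 0/2 · (5,2)% 3/5 · (5,3)% 4/7 · (5,4)@ 3/7
Row 6: (6,3)@ 1/5 · (6,4)% 3/6 · (6,5)% 1/3
Row 7: (7,3)% 1/2 · (7,5)@ 0/2
The smallest same-type fraction is 0/2 at (5,1), which reduces to 0/1. Any threshold above that leaves this resident unsatisfied.

0/1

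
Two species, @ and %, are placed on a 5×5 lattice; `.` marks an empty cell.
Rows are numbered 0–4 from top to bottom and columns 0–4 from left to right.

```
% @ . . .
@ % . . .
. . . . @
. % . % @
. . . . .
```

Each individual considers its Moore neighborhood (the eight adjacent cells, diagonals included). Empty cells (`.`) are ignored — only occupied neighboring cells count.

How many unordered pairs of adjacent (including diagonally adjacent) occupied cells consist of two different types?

Scan each occupied cell's neighbors to the right and below (and the two forward diagonals) so each pair is counted once.
Row 0: %(0,0)–@(0,1)≠ %(0,0)–@(1,0)≠ %(0,0)–%(1,1)= @(0,1)–%(1,1)≠ @(0,1)–@(1,0)=  → 3/5 unlike.
Row 1: @(1,0)–%(1,1)≠  → 1/1 unlike.
Row 2: @(2,4)–@(3,4)= @(2,4)–%(3,3)≠  → 1/2 unlike.
Row 3: %(3,3)–@(3,4)≠  → 1/1 unlike.
Total adjacent occupied pairs: 9; unlike-type pairs: 6.

6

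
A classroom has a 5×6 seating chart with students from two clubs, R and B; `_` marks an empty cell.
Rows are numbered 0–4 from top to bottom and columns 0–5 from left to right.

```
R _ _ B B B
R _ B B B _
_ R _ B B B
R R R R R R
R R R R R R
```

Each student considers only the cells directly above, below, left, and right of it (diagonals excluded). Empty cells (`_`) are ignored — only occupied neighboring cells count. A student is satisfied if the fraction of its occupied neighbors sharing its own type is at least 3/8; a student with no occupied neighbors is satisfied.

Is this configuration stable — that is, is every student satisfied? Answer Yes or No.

Row 0: (0,0)R 1/1 ✓ · (0,3)B 2/2 ✓ · (0,4)B 3/3 ✓ · (0,5)B 1/1 ✓
Row 1: (1,0)R 1/1 ✓ · (1,2)B 1/1 ✓ · (1,3)B 4/4 ✓ · (1,4)B 3/3 ✓
Row 2: (2,1)R 1/1 ✓ · (2,3)B 2/3 ✓ · (2,4)B 3/4 ✓ · (2,5)B 1/2 ✓
Row 3: (3,0)R 2/2 ✓ · (3,1)R 4/4 ✓ · (3,2)R 3/3 ✓ · (3,3)R 3/4 ✓ · (3,4)R 3/4 ✓ · (3,5)R 2/3 ✓
Row 4: (4,0)R 2/2 ✓ · (4,1)R 3/3 ✓ · (4,2)R 3/3 ✓ · (4,3)R 3/3 ✓ · (4,4)R 3/3 ✓ · (4,5)R 2/2 ✓
All meet the threshold, so the configuration is stable.

Yes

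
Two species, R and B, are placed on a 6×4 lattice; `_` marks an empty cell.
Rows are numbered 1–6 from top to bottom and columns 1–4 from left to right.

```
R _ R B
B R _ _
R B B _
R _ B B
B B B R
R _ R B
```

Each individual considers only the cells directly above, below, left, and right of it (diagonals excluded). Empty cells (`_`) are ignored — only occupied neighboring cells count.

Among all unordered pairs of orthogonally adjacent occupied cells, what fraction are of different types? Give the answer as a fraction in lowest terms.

Scan each occupied cell's neighbors to the right and below so each pair is counted once.
From row 1: 2 unlike of 2 pairs (running 2/2).
From row 2: 3 unlike of 3 pairs (running 5/5).
From row 3: 1 unlike of 4 pairs (running 6/9).
From row 4: 2 unlike of 4 pairs (running 8/13).
From row 5: 4 unlike of 6 pairs (running 12/19).
From row 6: 1 unlike of 1 pairs (running 13/20).
Total adjacent occupied pairs: 20; unlike-type pairs: 13.
13/20 is already in lowest terms.

13/20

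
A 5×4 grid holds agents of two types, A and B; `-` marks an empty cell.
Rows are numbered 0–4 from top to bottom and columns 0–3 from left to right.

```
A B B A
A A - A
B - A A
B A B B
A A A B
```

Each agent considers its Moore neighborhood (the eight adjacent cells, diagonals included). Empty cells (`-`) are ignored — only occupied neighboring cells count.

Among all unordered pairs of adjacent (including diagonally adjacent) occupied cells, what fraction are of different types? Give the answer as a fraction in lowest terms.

21/40

Scan each occupied cell's neighbors to the right and below (and the two forward diagonals) so each pair is counted once.
From row 0: 6 unlike of 10 pairs (running 6/10).
From row 1: 2 unlike of 6 pairs (running 8/16).
From row 2: 5 unlike of 8 pairs (running 13/24).
From row 3: 7 unlike of 13 pairs (running 20/37).
From row 4: 1 unlike of 3 pairs (running 21/40).
Total adjacent occupied pairs: 40; unlike-type pairs: 21.
21/40 is already in lowest terms.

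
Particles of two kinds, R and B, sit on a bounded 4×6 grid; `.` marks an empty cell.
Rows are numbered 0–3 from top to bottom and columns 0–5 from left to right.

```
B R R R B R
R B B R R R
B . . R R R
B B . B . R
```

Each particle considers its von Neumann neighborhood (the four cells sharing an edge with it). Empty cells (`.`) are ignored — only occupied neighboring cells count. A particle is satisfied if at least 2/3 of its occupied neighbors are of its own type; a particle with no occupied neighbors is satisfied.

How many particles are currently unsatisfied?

(0,0)B 0/2 not
(0,1)R 1/3 not
(0,2)R 2/3 satisfied
(0,3)R 2/3 satisfied
(0,4)B 0/3 not
(0,5)R 1/2 not
(1,0)R 0/3 not
(1,1)B 1/3 not
(1,2)B 1/3 not
(1,3)R 3/4 satisfied
(1,4)R 3/4 satisfied
(1,5)R 3/3 satisfied
(2,0)B 1/2 not
(2,3)R 2/3 satisfied
(2,4)R 3/3 satisfied
(2,5)R 3/3 satisfied
(3,0)B 2/2 satisfied
(3,1)B 1/1 satisfied
(3,3)B 0/1 not
(3,5)R 1/1 satisfied
Unsatisfied: (0,0), (0,1), (0,4), (0,5), (1,0), (1,1), (1,2), (2,0), (3,3) — 9 in total.

9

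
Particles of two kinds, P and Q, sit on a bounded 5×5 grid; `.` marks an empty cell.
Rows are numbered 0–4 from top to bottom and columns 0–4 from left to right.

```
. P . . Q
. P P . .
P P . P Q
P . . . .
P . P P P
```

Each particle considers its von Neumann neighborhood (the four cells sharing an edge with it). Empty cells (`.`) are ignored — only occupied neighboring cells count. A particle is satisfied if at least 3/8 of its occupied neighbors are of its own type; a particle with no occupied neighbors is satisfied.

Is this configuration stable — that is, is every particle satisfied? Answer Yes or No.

(0,1)P 1/1 satisfied
(0,4)Q 0/0 satisfied
(1,1)P 3/3 satisfied
(1,2)P 1/1 satisfied
(2,0)P 2/2 satisfied
(2,1)P 2/2 satisfied
(2,3)P 0/1 not
(2,4)Q 0/1 not
(3,0)P 2/2 satisfied
(4,0)P 1/1 satisfied
(4,2)P 1/1 satisfied
(4,3)P 2/2 satisfied
(4,4)P 1/1 satisfied
For instance (2,3) has only 0/1 same-type neighbors, below 3/8.

No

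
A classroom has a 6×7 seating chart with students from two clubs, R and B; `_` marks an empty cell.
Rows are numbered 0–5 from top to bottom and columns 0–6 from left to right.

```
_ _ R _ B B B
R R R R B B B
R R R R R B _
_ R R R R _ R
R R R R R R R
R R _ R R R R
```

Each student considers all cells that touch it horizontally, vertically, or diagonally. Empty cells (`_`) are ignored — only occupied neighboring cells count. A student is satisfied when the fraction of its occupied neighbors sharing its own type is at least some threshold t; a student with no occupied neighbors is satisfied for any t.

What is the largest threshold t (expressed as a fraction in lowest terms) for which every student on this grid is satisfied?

(0,2)R 3/3
(0,4)B 3/4
(0,5)B 5/5
(0,6)B 3/3
(1,0)R 3/3
(1,1)R 6/6
(1,2)R 6/6
(1,3)R 5/7
(1,4)B 4/7
(1,5)B 6/7
(1,6)B 4/4
(2,0)R 4/4
(2,1)R 7/7
(2,2)R 8/8
(2,3)R 7/8
(2,4)R 4/7
(2,5)B 3/6
(3,1)R 7/7
(3,2)R 8/8
(3,3)R 8/8
(3,4)R 6/7
(3,6)R 2/3
(4,0)R 4/4
(4,1)R 6/6
(4,2)R 7/7
(4,3)R 7/7
(4,4)R 7/7
(4,5)R 7/7
(4,6)R 4/4
(5,0)R 3/3
(5,1)R 4/4
(5,3)R 4/4
(5,4)R 5/5
(5,5)R 5/5
(5,6)R 3/3
The smallest same-type fraction is 3/6 at (2,5), which reduces to 1/2. Any threshold above that leaves this student unsatisfied.

1/2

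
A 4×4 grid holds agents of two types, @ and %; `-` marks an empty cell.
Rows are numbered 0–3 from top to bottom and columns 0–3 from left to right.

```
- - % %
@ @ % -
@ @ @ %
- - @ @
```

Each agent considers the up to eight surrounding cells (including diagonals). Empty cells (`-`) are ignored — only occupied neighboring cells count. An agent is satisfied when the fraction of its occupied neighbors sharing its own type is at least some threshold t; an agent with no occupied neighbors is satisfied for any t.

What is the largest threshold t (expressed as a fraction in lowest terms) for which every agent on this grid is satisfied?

1/4

Row 0: (0,2)% 2/3 · (0,3)% 2/2
Row 1: (1,0)@ 3/3 · (1,1)@ 4/6 · (1,2)% 3/6
Row 2: (2,0)@ 3/3 · (2,1)@ 5/6 · (2,2)@ 4/6 · (2,3)% 1/4
Row 3: (3,2)@ 3/4 · (3,3)@ 2/3
The smallest same-type fraction is 1/4 at (2,3), which reduces to 1/4. Any threshold above that leaves this agent unsatisfied.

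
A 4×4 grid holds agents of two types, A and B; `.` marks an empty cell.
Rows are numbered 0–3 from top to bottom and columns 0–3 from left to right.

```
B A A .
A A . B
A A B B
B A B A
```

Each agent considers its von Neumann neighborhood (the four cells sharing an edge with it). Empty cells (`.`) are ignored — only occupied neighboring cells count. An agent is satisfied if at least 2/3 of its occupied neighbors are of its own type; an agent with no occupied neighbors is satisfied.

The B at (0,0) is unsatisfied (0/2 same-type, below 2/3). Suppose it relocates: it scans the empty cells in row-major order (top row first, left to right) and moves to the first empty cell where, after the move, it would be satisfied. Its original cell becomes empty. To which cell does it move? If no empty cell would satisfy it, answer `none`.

Vacating (0,0). Empty cells in order:
  (0,3): 1/2 same-type → still unsatisfied.
  (1,2): 2/4 same-type → still unsatisfied.

none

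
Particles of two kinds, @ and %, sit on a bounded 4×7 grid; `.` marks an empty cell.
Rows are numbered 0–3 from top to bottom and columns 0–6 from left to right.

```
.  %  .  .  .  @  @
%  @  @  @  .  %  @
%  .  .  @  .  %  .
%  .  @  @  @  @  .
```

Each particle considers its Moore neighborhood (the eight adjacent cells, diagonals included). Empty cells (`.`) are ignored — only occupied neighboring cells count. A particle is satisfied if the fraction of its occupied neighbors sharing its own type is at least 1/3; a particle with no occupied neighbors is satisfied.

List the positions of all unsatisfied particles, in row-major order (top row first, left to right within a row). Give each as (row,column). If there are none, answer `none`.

(1,1), (1,5), (2,5)

Row 0: (0,1)% 1/3 ok · (0,5)@ 2/3 ok · (0,6)@ 2/3 ok
Row 1: (1,0)% 2/3 ok · (1,1)@ 1/4 unhappy · (1,2)@ 3/4 ok · (1,3)@ 2/2 ok · (1,5)% 1/4 unhappy · (1,6)@ 2/4 ok
Row 2: (2,0)% 2/3 ok · (2,3)@ 5/5 ok · (2,5)% 1/4 unhappy
Row 3: (3,0)% 1/1 ok · (3,2)@ 2/2 ok · (3,3)@ 3/3 ok · (3,4)@ 3/4 ok · (3,5)@ 1/2 ok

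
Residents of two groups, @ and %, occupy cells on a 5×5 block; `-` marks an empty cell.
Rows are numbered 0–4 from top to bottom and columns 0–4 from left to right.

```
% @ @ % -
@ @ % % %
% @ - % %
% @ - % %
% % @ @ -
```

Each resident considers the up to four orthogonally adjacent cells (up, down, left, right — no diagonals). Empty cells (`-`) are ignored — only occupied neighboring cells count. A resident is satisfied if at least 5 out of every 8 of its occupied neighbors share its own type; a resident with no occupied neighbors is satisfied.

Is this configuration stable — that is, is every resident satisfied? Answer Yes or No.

Row 0: (0,0)% 0/2 not · (0,1)@ 2/3 satisfied · (0,2)@ 1/3 not · (0,3)% 1/2 not
Row 1: (1,0)@ 1/3 not · (1,1)@ 3/4 satisfied · (1,2)% 1/3 not · (1,3)% 4/4 satisfied · (1,4)% 2/2 satisfied
Row 2: (2,0)% 1/3 not · (2,1)@ 2/3 satisfied · (2,3)% 3/3 satisfied · (2,4)% 3/3 satisfied
Row 3: (3,0)% 2/3 satisfied · (3,1)@ 1/3 not · (3,3)% 2/3 satisfied · (3,4)% 2/2 satisfied
Row 4: (4,0)% 2/2 satisfied · (4,1)% 1/3 not · (4,2)@ 1/2 not · (4,3)@ 1/2 not
For instance (0,0) has only 0/2 same-type neighbors, below 5/8.

No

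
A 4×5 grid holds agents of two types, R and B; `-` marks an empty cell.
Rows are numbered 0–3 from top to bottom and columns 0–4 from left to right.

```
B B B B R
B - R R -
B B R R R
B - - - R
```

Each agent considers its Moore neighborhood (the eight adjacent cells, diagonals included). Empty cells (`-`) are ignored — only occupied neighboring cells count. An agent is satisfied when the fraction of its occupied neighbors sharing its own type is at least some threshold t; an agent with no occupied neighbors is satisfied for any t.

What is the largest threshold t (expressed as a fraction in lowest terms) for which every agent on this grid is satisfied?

1/4

(0,0)B 2/2
(0,1)B 3/4
(0,2)B 2/4
(0,3)B 1/4
(0,4)R 1/2
(1,0)B 4/4
(1,2)R 3/7
(1,3)R 5/7
(2,0)B 3/3
(2,1)B 3/5
(2,2)R 3/4
(2,3)R 5/5
(2,4)R 3/3
(3,0)B 2/2
(3,4)R 2/2
The smallest same-type fraction is 1/4 at (0,3), which reduces to 1/4. Any threshold above that leaves this agent unsatisfied.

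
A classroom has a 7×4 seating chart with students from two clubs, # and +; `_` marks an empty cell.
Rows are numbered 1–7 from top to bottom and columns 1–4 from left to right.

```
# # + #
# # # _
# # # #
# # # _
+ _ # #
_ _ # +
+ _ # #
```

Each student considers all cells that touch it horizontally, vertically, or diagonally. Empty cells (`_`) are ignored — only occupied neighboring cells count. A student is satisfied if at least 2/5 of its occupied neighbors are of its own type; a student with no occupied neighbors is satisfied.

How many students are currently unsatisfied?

3

(1,1)# 3/3 ok
(1,2)# 4/5 ok
(1,3)+ 0/4 unhappy
(1,4)# 1/2 ok
(2,1)# 5/5 ok
(2,2)# 7/8 ok
(2,3)# 6/7 ok
(3,1)# 5/5 ok
(3,2)# 8/8 ok
(3,3)# 6/6 ok
(3,4)# 3/3 ok
(4,1)# 3/4 ok
(4,2)# 6/7 ok
(4,3)# 6/6 ok
(5,1)+ 0/2 unhappy
(5,3)# 4/5 ok
(5,4)# 3/4 ok
(6,3)# 4/5 ok
(6,4)+ 0/5 unhappy
(7,1)+ 0/0 ok
(7,3)# 2/3 ok
(7,4)# 2/3 ok
Unsatisfied: (1,3), (5,1), (6,4) — 3 in total.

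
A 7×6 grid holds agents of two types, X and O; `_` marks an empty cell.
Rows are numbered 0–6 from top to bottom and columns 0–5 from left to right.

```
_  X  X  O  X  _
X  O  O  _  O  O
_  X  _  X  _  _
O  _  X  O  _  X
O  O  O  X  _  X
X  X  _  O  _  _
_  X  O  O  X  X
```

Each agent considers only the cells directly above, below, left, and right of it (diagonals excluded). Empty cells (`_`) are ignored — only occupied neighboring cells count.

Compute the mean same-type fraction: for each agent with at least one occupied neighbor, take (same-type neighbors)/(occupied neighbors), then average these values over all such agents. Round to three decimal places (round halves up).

(0,1)X 1/2
(0,2)X 1/3
(0,3)O 0/2
(0,4)X 0/2
(1,0)X 0/1
(1,1)O 1/4
(1,2)O 1/2
(1,4)O 1/2
(1,5)O 1/1
(2,1)X 0/1
(2,3)X 0/1
(3,0)O 1/1
(3,2)X 0/2
(3,3)O 0/3
(3,5)X 1/1
(4,0)O 2/3
(4,1)O 2/3
(4,2)O 1/3
(4,3)X 0/3
(4,5)X 1/1
(5,0)X 1/2
(5,1)X 2/3
(5,3)O 1/2
(6,1)X 1/2
(6,2)O 1/2
(6,3)O 2/3
(6,4)X 1/2
(6,5)X 1/1
Sum over 28 agents: 1/2 + 1/3 + 0/2 + 0/2 + 0/1 + 1/4 + 1/2 + 1/2 + 1/1 + 0/1 + 0/1 + 1/1 + 0/2 + 0/3 + 1/1 + 2/3 + 2/3 + 1/3 + 0/3 + 1/1 + 1/2 + 2/3 + 1/2 + 1/2 + 1/2 + 2/3 + 1/2 + 1/1 = 151/12; mean = 151/12 ÷ 28 = 151/336 = 0.449404… → 0.449.

0.449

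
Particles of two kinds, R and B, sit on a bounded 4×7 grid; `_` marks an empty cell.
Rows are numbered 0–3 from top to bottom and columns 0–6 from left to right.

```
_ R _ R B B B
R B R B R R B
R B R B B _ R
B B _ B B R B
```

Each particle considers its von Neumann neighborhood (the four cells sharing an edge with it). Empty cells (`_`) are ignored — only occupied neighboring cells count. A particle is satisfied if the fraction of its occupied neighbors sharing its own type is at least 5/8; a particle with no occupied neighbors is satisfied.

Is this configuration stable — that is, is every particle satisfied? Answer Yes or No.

No

(0,1)R 0/1 ✗
(0,3)R 0/2 ✗
(0,4)B 1/3 ✗
(0,5)B 2/3 ✓
(0,6)B 2/2 ✓
(1,0)R 1/2 ✗
(1,1)B 1/4 ✗
(1,2)R 1/3 ✗
(1,3)B 1/4 ✗
(1,4)R 1/4 ✗
(1,5)R 1/3 ✗
(1,6)B 1/3 ✗
(2,0)R 1/3 ✗
(2,1)B 2/4 ✗
(2,2)R 1/3 ✗
(2,3)B 3/4 ✓
(2,4)B 2/3 ✓
(2,6)R 0/2 ✗
(3,0)B 1/2 ✗
(3,1)B 2/2 ✓
(3,3)B 2/2 ✓
(3,4)B 2/3 ✓
(3,5)R 0/2 ✗
(3,6)B 0/2 ✗
For instance (0,1) has only 0/1 same-type neighbors, below 5/8.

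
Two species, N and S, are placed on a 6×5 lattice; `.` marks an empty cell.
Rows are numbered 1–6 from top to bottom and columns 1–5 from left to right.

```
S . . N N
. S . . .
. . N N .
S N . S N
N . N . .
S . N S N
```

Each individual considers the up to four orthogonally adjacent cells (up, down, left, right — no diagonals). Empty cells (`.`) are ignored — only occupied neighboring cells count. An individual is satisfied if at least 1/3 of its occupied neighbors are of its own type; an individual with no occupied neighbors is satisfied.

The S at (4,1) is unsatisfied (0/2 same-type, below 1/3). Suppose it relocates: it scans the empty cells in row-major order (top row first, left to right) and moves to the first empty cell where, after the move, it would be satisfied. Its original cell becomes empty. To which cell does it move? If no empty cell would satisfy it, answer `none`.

Vacating (4,1). Empty cells in order:
  (1,2): 2/2 same-type → satisfied — stop here.

(1,2)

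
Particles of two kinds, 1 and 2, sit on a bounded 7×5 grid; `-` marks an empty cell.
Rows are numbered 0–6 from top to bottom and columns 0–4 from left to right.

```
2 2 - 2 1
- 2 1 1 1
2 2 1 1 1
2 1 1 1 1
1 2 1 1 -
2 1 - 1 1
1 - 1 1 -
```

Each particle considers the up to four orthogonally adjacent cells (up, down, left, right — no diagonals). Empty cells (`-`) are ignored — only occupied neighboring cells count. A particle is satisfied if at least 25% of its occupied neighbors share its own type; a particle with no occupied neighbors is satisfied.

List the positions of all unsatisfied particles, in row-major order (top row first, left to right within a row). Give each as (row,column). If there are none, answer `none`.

(0,3), (4,0), (4,1), (5,0), (5,1), (6,0)

Row 0: (0,0)2 1/1 ✓ · (0,1)2 2/2 ✓ · (0,3)2 0/2 ✗ · (0,4)1 1/2 ✓
Row 1: (1,1)2 2/3 ✓ · (1,2)1 2/3 ✓ · (1,3)1 3/4 ✓ · (1,4)1 3/3 ✓
Row 2: (2,0)2 2/2 ✓ · (2,1)2 2/4 ✓ · (2,2)1 3/4 ✓ · (2,3)1 4/4 ✓ · (2,4)1 3/3 ✓
Row 3: (3,0)2 1/3 ✓ · (3,1)1 1/4 ✓ · (3,2)1 4/4 ✓ · (3,3)1 4/4 ✓ · (3,4)1 2/2 ✓
Row 4: (4,0)1 0/3 ✗ · (4,1)2 0/4 ✗ · (4,2)1 2/3 ✓ · (4,3)1 3/3 ✓
Row 5: (5,0)2 0/3 ✗ · (5,1)1 0/2 ✗ · (5,3)1 3/3 ✓ · (5,4)1 1/1 ✓
Row 6: (6,0)1 0/1 ✗ · (6,2)1 1/1 ✓ · (6,3)1 2/2 ✓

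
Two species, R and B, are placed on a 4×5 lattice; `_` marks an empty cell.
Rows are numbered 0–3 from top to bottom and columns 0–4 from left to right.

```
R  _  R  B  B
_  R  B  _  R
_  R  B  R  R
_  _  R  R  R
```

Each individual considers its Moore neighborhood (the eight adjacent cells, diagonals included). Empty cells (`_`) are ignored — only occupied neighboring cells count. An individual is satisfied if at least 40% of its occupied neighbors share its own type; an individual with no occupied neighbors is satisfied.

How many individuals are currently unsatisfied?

3

(0,0)R 1/1 satisfied
(0,2)R 1/3 not
(0,3)B 2/4 satisfied
(0,4)B 1/2 satisfied
(1,1)R 3/5 satisfied
(1,2)B 2/6 not
(1,4)R 2/4 satisfied
(2,1)R 2/4 satisfied
(2,2)B 1/6 not
(2,3)R 5/7 satisfied
(2,4)R 4/4 satisfied
(3,2)R 3/4 satisfied
(3,3)R 4/5 satisfied
(3,4)R 3/3 satisfied
Unsatisfied: (0,2), (1,2), (2,2) — 3 in total.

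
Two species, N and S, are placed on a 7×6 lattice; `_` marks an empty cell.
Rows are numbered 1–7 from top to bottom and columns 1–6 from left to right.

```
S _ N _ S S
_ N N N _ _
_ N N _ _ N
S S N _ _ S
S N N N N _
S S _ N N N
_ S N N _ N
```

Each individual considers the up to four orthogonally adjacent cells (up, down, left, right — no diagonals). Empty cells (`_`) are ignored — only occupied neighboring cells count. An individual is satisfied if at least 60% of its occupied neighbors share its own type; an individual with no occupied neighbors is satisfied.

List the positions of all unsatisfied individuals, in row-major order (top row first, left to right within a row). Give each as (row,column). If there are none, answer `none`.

Row 1: (1,1)S 0/0 ok · (1,3)N 1/1 ok · (1,5)S 1/1 ok · (1,6)S 1/1 ok
Row 2: (2,2)N 2/2 ok · (2,3)N 4/4 ok · (2,4)N 1/1 ok
Row 3: (3,2)N 2/3 ok · (3,3)N 3/3 ok · (3,6)N 0/1 unhappy
Row 4: (4,1)S 2/2 ok · (4,2)S 1/4 unhappy · (4,3)N 2/3 ok · (4,6)S 0/1 unhappy
Row 5: (5,1)S 2/3 ok · (5,2)N 1/4 unhappy · (5,3)N 3/3 ok · (5,4)N 3/3 ok · (5,5)N 2/2 ok
Row 6: (6,1)S 2/2 ok · (6,2)S 2/3 ok · (6,4)N 3/3 ok · (6,5)N 3/3 ok · (6,6)N 2/2 ok
Row 7: (7,2)S 1/2 unhappy · (7,3)N 1/2 unhappy · (7,4)N 2/2 ok · (7,6)N 1/1 ok

(3,6), (4,2), (4,6), (5,2), (7,2), (7,3)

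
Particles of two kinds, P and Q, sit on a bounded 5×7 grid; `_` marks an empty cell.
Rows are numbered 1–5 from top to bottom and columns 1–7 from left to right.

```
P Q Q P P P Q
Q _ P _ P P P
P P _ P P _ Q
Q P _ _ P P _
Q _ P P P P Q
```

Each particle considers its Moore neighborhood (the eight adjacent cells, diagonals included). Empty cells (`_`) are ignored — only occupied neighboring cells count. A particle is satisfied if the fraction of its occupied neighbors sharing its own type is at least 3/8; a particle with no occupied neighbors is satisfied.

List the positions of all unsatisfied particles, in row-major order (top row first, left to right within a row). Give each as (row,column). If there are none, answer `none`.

(1,1), (1,3), (1,7), (2,1), (3,7), (4,1), (5,7)

(1,1)P 0/2 unhappy
(1,2)Q 2/4 ok
(1,3)Q 1/3 unhappy
(1,4)P 3/4 ok
(1,5)P 4/4 ok
(1,6)P 4/5 ok
(1,7)Q 0/3 unhappy
(2,1)Q 1/4 unhappy
(2,3)P 3/5 ok
(2,5)P 6/6 ok
(2,6)P 5/7 ok
(2,7)P 2/4 ok
(3,1)P 2/4 ok
(3,2)P 3/5 ok
(3,4)P 4/4 ok
(3,5)P 5/5 ok
(3,7)Q 0/3 unhappy
(4,1)Q 1/4 unhappy
(4,2)P 3/5 ok
(4,5)P 6/6 ok
(4,6)P 4/6 ok
(5,1)Q 1/2 ok
(5,3)P 2/2 ok
(5,4)P 3/3 ok
(5,5)P 4/4 ok
(5,6)P 3/4 ok
(5,7)Q 0/2 unhappy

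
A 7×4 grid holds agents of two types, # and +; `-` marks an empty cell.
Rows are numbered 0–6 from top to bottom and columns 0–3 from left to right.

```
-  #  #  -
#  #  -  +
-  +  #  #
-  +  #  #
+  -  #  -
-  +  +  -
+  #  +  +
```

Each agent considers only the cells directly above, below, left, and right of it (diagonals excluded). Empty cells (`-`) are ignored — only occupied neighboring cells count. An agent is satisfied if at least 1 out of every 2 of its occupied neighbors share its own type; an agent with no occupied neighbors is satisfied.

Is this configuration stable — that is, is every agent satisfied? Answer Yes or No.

No

(0,1)# 2/2 satisfied
(0,2)# 1/1 satisfied
(1,0)# 1/1 satisfied
(1,1)# 2/3 satisfied
(1,3)+ 0/1 not
(2,1)+ 1/3 not
(2,2)# 2/3 satisfied
(2,3)# 2/3 satisfied
(3,1)+ 1/2 satisfied
(3,2)# 3/4 satisfied
(3,3)# 2/2 satisfied
(4,0)+ 0/0 satisfied
(4,2)# 1/2 satisfied
(5,1)+ 1/2 satisfied
(5,2)+ 2/3 satisfied
(6,0)+ 0/1 not
(6,1)# 0/3 not
(6,2)+ 2/3 satisfied
(6,3)+ 1/1 satisfied
For instance (1,3) has only 0/1 same-type neighbors, below 1/2.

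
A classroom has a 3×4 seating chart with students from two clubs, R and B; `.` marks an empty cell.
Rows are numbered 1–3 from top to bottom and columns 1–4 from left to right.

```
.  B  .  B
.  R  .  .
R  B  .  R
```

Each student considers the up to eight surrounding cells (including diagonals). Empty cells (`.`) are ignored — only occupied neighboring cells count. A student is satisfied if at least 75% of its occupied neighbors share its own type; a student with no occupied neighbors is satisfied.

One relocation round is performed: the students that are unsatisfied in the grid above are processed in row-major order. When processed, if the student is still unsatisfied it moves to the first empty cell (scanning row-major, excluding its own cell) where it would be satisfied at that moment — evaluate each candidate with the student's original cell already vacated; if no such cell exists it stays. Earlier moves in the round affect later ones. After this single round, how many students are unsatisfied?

4

Initially unsatisfied (in order): (1,2), (2,2), (3,1), (3,2).
  (1,2): no empty cell satisfies it; stays.
  (2,2): no empty cell satisfies it; stays.
  (3,1): no empty cell satisfies it; stays.
  (3,2): no empty cell satisfies it; stays.
Resulting grid:
. B . B
. R . .
R B . R
Unsatisfied now: (1,2), (2,2), (3,1), (3,2).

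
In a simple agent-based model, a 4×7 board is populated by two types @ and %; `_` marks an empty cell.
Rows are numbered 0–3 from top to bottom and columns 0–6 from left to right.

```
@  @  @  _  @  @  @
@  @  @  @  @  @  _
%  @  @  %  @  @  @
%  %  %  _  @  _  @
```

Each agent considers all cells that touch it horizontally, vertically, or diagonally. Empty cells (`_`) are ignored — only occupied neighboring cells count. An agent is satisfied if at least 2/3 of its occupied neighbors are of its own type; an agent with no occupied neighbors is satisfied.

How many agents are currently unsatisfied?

Row 0: (0,0)@ 3/3 satisfied · (0,1)@ 5/5 satisfied · (0,2)@ 4/4 satisfied · (0,4)@ 4/4 satisfied · (0,5)@ 4/4 satisfied · (0,6)@ 2/2 satisfied
Row 1: (1,0)@ 4/5 satisfied · (1,1)@ 7/8 satisfied · (1,2)@ 6/7 satisfied · (1,3)@ 6/7 satisfied · (1,4)@ 6/7 satisfied · (1,5)@ 7/7 satisfied
Row 2: (2,0)% 2/5 not · (2,1)@ 4/8 not · (2,2)@ 4/7 not · (2,3)% 1/7 not · (2,4)@ 5/6 satisfied · (2,5)@ 6/6 satisfied · (2,6)@ 3/3 satisfied
Row 3: (3,0)% 2/3 satisfied · (3,1)% 3/5 not · (3,2)% 2/4 not · (3,4)@ 2/3 satisfied · (3,6)@ 2/2 satisfied
Unsatisfied: (2,0), (2,1), (2,2), (2,3), (3,1), (3,2) — 6 in total.

6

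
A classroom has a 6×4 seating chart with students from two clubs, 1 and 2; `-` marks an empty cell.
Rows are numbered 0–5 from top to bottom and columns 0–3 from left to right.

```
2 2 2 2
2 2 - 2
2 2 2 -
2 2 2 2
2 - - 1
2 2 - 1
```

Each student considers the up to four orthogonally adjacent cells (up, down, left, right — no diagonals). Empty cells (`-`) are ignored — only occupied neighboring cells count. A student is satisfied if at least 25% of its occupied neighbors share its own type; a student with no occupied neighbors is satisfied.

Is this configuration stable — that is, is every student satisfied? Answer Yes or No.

Row 0: (0,0)2 2/2 ✓ · (0,1)2 3/3 ✓ · (0,2)2 2/2 ✓ · (0,3)2 2/2 ✓
Row 1: (1,0)2 3/3 ✓ · (1,1)2 3/3 ✓ · (1,3)2 1/1 ✓
Row 2: (2,0)2 3/3 ✓ · (2,1)2 4/4 ✓ · (2,2)2 2/2 ✓
Row 3: (3,0)2 3/3 ✓ · (3,1)2 3/3 ✓ · (3,2)2 3/3 ✓ · (3,3)2 1/2 ✓
Row 4: (4,0)2 2/2 ✓ · (4,3)1 1/2 ✓
Row 5: (5,0)2 2/2 ✓ · (5,1)2 1/1 ✓ · (5,3)1 1/1 ✓
All meet the threshold, so the configuration is stable.

Yes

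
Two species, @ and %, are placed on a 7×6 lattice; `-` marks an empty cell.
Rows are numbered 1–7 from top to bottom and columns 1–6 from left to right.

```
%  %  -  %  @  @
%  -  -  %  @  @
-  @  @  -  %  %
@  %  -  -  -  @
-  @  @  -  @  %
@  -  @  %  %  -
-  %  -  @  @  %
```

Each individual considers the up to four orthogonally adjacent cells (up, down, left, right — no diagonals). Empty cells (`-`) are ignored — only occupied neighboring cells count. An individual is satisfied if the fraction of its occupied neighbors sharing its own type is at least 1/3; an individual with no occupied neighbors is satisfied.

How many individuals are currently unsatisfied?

6

(1,1)% 2/2 ok
(1,2)% 1/1 ok
(1,4)% 1/2 ok
(1,5)@ 2/3 ok
(1,6)@ 2/2 ok
(2,1)% 1/1 ok
(2,4)% 1/2 ok
(2,5)@ 2/4 ok
(2,6)@ 2/3 ok
(3,2)@ 1/2 ok
(3,3)@ 1/1 ok
(3,5)% 1/2 ok
(3,6)% 1/3 ok
(4,1)@ 0/1 unhappy
(4,2)% 0/3 unhappy
(4,6)@ 0/2 unhappy
(5,2)@ 1/2 ok
(5,3)@ 2/2 ok
(5,5)@ 0/2 unhappy
(5,6)% 0/2 unhappy
(6,1)@ 0/0 ok
(6,3)@ 1/2 ok
(6,4)% 1/3 ok
(6,5)% 1/3 ok
(7,2)% 0/0 ok
(7,4)@ 1/2 ok
(7,5)@ 1/3 ok
(7,6)% 0/1 unhappy
Unsatisfied: (4,1), (4,2), (4,6), (5,5), (5,6), (7,6) — 6 in total.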